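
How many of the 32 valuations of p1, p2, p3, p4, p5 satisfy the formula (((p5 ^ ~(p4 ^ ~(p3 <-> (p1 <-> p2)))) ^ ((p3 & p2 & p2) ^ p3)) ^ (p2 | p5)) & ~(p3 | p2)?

4

p1  p2  p3  p4  p5  |  φ
1   1   1   1   1   |  0
1   1   1   1   0   |  0
1   1   1   0   1   |  0
1   1   1   0   0   |  0
1   1   0   1   1   |  0
1   1   0   1   0   |  0
1   1   0   0   1   |  0
1   1   0   0   0   |  0
1   0   1   1   1   |  0
1   0   1   1   0   |  0
1   0   1   0   1   |  0
1   0   1   0   0   |  0
1   0   0   1   1   |  0
1   0   0   1   0   |  0
1   0   0   0   1   |  1
1   0   0   0   0   |  1
0   1   1   1   1   |  0
0   1   1   1   0   |  0
0   1   1   0   1   |  0
0   1   1   0   0   |  0
0   1   0   1   1   |  0
0   1   0   1   0   |  0
0   1   0   0   1   |  0
0   1   0   0   0   |  0
0   0   1   1   1   |  0
0   0   1   1   0   |  0
0   0   1   0   1   |  0
0   0   1   0   0   |  0
0   0   0   1   1   |  1
0   0   0   1   0   |  1
0   0   0   0   1   |  0
0   0   0   0   0   |  0
The formula is true on 4 of the 32 rows.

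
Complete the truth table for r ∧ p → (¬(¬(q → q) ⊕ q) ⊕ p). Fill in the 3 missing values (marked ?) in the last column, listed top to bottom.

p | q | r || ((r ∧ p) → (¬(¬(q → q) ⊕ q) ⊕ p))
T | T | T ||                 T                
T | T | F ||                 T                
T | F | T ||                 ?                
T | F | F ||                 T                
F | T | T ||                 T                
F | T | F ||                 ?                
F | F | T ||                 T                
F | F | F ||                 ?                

F, T, T

Row p=T, q=F, r=T: (r ∧ p) = T, (¬(¬(q → q) ⊕ q) ⊕ p) = F, so ((r ∧ p) → (¬(¬(q → q) ⊕ q) ⊕ p)) = F.
Row p=F, q=T, r=F: (r ∧ p) = F, (¬(¬(q → q) ⊕ q) ⊕ p) = F, so ((r ∧ p) → (¬(¬(q → q) ⊕ q) ⊕ p)) = T.
Row p=F, q=F, r=F: (r ∧ p) = F, (¬(¬(q → q) ⊕ q) ⊕ p) = T, so ((r ∧ p) → (¬(¬(q → q) ⊕ q) ⊕ p)) = T.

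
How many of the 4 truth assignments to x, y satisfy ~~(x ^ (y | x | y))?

1

x  y     (y | x | y)  (x ^ (y | x | y))  ~(x ^ (y | x | y))  ~~(x ^ (y | x | y))
F  F          F               F                  T                    F         
F  T          T               T                  F                    T         
T  F          T               F                  T                    F         
T  T          T               F                  T                    F         
The formula is true on 1 of the 4 rows.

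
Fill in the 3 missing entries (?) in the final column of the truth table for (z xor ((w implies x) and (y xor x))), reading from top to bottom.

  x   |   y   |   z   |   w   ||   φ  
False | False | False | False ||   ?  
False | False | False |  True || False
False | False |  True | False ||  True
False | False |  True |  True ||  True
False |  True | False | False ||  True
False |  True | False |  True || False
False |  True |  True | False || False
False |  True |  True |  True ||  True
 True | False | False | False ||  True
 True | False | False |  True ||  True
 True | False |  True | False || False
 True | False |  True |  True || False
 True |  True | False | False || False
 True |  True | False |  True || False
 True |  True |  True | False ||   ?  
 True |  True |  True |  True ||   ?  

Row x=False, y=False, z=False, w=False: ((w implies x) and (y xor x)) = False, so the formula = False.
Row x=True, y=True, z=True, w=False: ((w implies x) and (y xor x)) = False, so the formula = True.
Row x=True, y=True, z=True, w=True: ((w implies x) and (y xor x)) = False, so the formula = True.

False, True, True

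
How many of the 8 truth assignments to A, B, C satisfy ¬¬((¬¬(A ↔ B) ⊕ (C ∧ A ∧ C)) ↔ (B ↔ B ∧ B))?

A  B  C  |  (A ↔ B)  ¬(A ↔ B)  ¬¬(A ↔ B)  (C ∧ A ∧ C)  (¬¬(A ↔ B) ⊕ (C ∧ A ∧ C))  (B ∧ B)  (B ↔ (B ∧ B))  φ
T  T  T  |     T        F          T           T                   F                 T           T        F
T  T  F  |     T        F          T           F                   T                 T           T        T
T  F  T  |     F        T          F           T                   T                 F           T        T
T  F  F  |     F        T          F           F                   F                 F           T        F
F  T  T  |     F        T          F           F                   F                 T           T        F
F  T  F  |     F        T          F           F                   F                 T           T        F
F  F  T  |     T        F          T           F                   T                 F           T        T
F  F  F  |     T        F          T           F                   T                 F           T        T
The formula is true on 4 of the 8 rows.

4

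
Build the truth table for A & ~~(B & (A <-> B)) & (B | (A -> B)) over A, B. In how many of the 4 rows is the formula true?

1

A  B  |  φ
0  0  |  0
0  1  |  0
1  0  |  0
1  1  |  1
The formula is true on 1 of the 4 rows.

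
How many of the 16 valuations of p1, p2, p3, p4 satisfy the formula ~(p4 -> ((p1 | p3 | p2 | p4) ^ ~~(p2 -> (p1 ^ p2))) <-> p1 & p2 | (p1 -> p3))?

p1 | p2 | p3 | p4 | φ
-- | -- | -- | -- | -
T  | T  | T  | T  | F
T  | T  | T  | F  | F
T  | T  | F  | T  | F
T  | T  | F  | F  | F
T  | F  | T  | T  | T
T  | F  | T  | F  | F
T  | F  | F  | T  | F
T  | F  | F  | F  | T
F  | T  | T  | T  | T
F  | T  | T  | F  | F
F  | T  | F  | T  | T
F  | T  | F  | F  | F
F  | F  | T  | T  | T
F  | F  | T  | F  | F
F  | F  | F  | T  | T
F  | F  | F  | F  | F
The formula is true on 6 of the 16 rows.

6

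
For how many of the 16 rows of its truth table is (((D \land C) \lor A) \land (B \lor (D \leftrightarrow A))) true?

A | B | C | D | φ
- | - | - | - | -
1 | 1 | 1 | 1 | 1
1 | 1 | 1 | 0 | 1
1 | 1 | 0 | 1 | 1
1 | 1 | 0 | 0 | 1
1 | 0 | 1 | 1 | 1
1 | 0 | 1 | 0 | 0
1 | 0 | 0 | 1 | 1
1 | 0 | 0 | 0 | 0
0 | 1 | 1 | 1 | 1
0 | 1 | 1 | 0 | 0
0 | 1 | 0 | 1 | 0
0 | 1 | 0 | 0 | 0
0 | 0 | 1 | 1 | 0
0 | 0 | 1 | 0 | 0
0 | 0 | 0 | 1 | 0
0 | 0 | 0 | 0 | 0
The formula is true on 7 of the 16 rows.

7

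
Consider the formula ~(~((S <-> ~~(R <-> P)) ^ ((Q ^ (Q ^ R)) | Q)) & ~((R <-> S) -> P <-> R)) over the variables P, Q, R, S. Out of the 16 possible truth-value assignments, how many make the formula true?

13

P  Q  R  S     (R <-> P)  ~(R <-> P)  ~~(R <-> P)  (S <-> ~~(R <-> P))  (Q ^ R)  (Q ^ (Q ^ R))  ((Q ^ (Q ^ R)) | Q)  (R <-> S)  ((R <-> S) -> P)  (((R <-> S) -> P) <-> R)  ~(((R <-> S) -> P) <-> R)  φ
T  T  T  T         T          F            T                T              F           T                 T               T             T                     T                          F              T
T  T  T  F         T          F            T                F              F           T                 T               F             T                     T                          F              T
T  T  F  T         F          T            F                F              T           F                 T               F             T                     F                          T              T
T  T  F  F         F          T            F                T              T           F                 T               T             T                     F                          T              F
T  F  T  T         T          F            T                T              T           T                 T               T             T                     T                          F              T
T  F  T  F         T          F            T                F              T           T                 T               F             T                     T                          F              T
T  F  F  T         F          T            F                F              F           F                 F               F             T                     F                          T              F
T  F  F  F         F          T            F                T              F           F                 F               T             T                     F                          T              T
F  T  T  T         F          T            F                F              F           T                 T               T             F                     F                          T              T
F  T  T  F         F          T            F                T              F           T                 T               F             T                     T                          F              T
F  T  F  T         T          F            T                T              T           F                 T               F             T                     F                          T              F
F  T  F  F         T          F            T                F              T           F                 T               T             F                     T                          F              T
F  F  T  T         F          T            F                F              T           T                 T               T             F                     F                          T              T
F  F  T  F         F          T            F                T              T           T                 T               F             T                     T                          F              T
F  F  F  T         T          F            T                T              F           F                 F               F             T                     F                          T              T
F  F  F  F         T          F            T                F              F           F                 F               T             F                     T                          F              T
The formula is true on 13 of the 16 rows.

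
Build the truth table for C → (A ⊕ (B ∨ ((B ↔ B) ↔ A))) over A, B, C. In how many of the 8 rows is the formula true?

  A      B      C    |  (C → (A ⊕ (B ∨ ((B ↔ B) ↔ A))))
 True   True   True  |               False             
 True   True  False  |                True             
 True  False   True  |               False             
 True  False  False  |                True             
False   True   True  |                True             
False   True  False  |                True             
False  False   True  |               False             
False  False  False  |                True             
The formula is true on 5 of the 8 rows.

5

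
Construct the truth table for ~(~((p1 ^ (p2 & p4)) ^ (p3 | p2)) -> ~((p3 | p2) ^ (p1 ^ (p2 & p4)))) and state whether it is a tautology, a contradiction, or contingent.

contradiction

p1  p2  p3  p4     (p2 & p4)  (p1 ^ (p2 & p4))  (p3 | p2)  φ
T   T   T   T          T             F              T      F
T   T   T   F          F             T              T      F
T   T   F   T          T             F              T      F
T   T   F   F          F             T              T      F
T   F   T   T          F             T              T      F
T   F   T   F          F             T              T      F
T   F   F   T          F             T              F      F
T   F   F   F          F             T              F      F
F   T   T   T          T             T              T      F
F   T   T   F          F             F              T      F
F   T   F   T          T             T              T      F
F   T   F   F          F             F              T      F
F   F   T   T          F             F              T      F
F   F   T   F          F             F              T      F
F   F   F   T          F             F              F      F
F   F   F   F          F             F              F      F
Every row is F, so the formula is a contradiction.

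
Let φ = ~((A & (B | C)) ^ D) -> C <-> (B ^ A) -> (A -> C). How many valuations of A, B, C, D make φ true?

  A      B      C      D       (B | C)  (A & (B | C))  ((A & (B | C)) ^ D)  ~((A & (B | C)) ^ D)  (~((A & (B | C)) ^ D) -> C)  (B ^ A)  (A -> C)  ((B ^ A) -> (A -> C))    φ  
 True   True   True   True       True        True             False                 True                      True              False     True             True           True
 True   True   True  False       True        True              True                False                      True              False     True             True           True
 True   True  False   True       True        True             False                 True                     False              False    False             True          False
 True   True  False  False       True        True              True                False                      True              False    False             True           True
 True  False   True   True       True        True             False                 True                      True               True     True             True           True
 True  False   True  False       True        True              True                False                      True               True     True             True           True
 True  False  False   True      False       False              True                False                      True               True    False            False          False
 True  False  False  False      False       False             False                 True                     False               True    False            False           True
False   True   True   True       True       False              True                False                      True               True     True             True           True
False   True   True  False       True       False             False                 True                      True               True     True             True           True
False   True  False   True       True       False              True                False                      True               True     True             True           True
False   True  False  False       True       False             False                 True                     False               True     True             True          False
False  False   True   True       True       False              True                False                      True              False     True             True           True
False  False   True  False       True       False             False                 True                      True              False     True             True           True
False  False  False   True      False       False              True                False                      True              False     True             True           True
False  False  False  False      False       False             False                 True                     False              False     True             True          False
The formula is true on 12 of the 16 rows.

12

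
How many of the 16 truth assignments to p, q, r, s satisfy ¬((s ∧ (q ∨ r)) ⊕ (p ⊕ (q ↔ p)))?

p  q  r  s  |  (q ∨ r)  (s ∧ (q ∨ r))  (q ↔ p)  (p ⊕ (q ↔ p))  φ
T  T  T  T  |     T           T           T           F        F
T  T  T  F  |     T           F           T           F        T
T  T  F  T  |     T           T           T           F        F
T  T  F  F  |     T           F           T           F        T
T  F  T  T  |     T           T           F           T        T
T  F  T  F  |     T           F           F           T        F
T  F  F  T  |     F           F           F           T        F
T  F  F  F  |     F           F           F           T        F
F  T  T  T  |     T           T           F           F        F
F  T  T  F  |     T           F           F           F        T
F  T  F  T  |     T           T           F           F        F
F  T  F  F  |     T           F           F           F        T
F  F  T  T  |     T           T           T           T        T
F  F  T  F  |     T           F           T           T        F
F  F  F  T  |     F           F           T           T        F
F  F  F  F  |     F           F           T           T        F
The formula is true on 6 of the 16 rows.

6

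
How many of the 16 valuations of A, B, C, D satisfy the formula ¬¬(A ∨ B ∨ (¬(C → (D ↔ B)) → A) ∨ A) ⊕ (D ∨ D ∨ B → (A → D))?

3

A  B  C  D  |  (D ↔ B)  (C → (D ↔ B))  ¬(C → (D ↔ B))  (¬(C → (D ↔ B)) → A)  (D ∨ D ∨ B)  (A → D)  ((D ∨ D ∨ B) → (A → D))  φ
T  T  T  T  |     T           T              F                  T                 T          T                T             F
T  T  T  F  |     F           F              T                  T                 T          F                F             T
T  T  F  T  |     T           T              F                  T                 T          T                T             F
T  T  F  F  |     F           T              F                  T                 T          F                F             T
T  F  T  T  |     F           F              T                  T                 T          T                T             F
T  F  T  F  |     T           T              F                  T                 F          F                T             F
T  F  F  T  |     F           T              F                  T                 T          T                T             F
T  F  F  F  |     T           T              F                  T                 F          F                T             F
F  T  T  T  |     T           T              F                  T                 T          T                T             F
F  T  T  F  |     F           F              T                  F                 T          T                T             F
F  T  F  T  |     T           T              F                  T                 T          T                T             F
F  T  F  F  |     F           T              F                  T                 T          T                T             F
F  F  T  T  |     F           F              T                  F                 T          T                T             T
F  F  T  F  |     T           T              F                  T                 F          T                T             F
F  F  F  T  |     F           T              F                  T                 T          T                T             F
F  F  F  F  |     T           T              F                  T                 F          T                T             F
The formula is true on 3 of the 16 rows.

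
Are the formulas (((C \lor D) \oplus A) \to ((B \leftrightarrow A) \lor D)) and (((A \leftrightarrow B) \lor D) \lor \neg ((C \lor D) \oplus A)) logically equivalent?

A | B | C | D || φ | ψ
T | T | T | T || T | T
T | T | T | F || T | T
T | T | F | T || T | T
T | T | F | F || T | T
T | F | T | T || T | T
T | F | T | F || T | T
T | F | F | T || T | T
T | F | F | F || F | F
F | T | T | T || T | T
F | T | T | F || F | F
F | T | F | T || T | T
F | T | F | F || T | T
F | F | T | T || T | T
F | F | T | F || T | T
F | F | F | T || T | T
F | F | F | F || T | T
The columns for φ and ψ agree on every row, so they are logically equivalent.

equivalent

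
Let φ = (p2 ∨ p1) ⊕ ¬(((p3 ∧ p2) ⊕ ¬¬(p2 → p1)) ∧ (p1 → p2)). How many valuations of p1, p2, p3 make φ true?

p1 | p2 | p3 | φ
-- | -- | -- | -
1  | 1  | 1  | 0
1  | 1  | 0  | 1
1  | 0  | 1  | 0
1  | 0  | 0  | 0
0  | 1  | 1  | 1
0  | 1  | 0  | 0
0  | 0  | 1  | 0
0  | 0  | 0  | 0
The formula is true on 2 of the 8 rows.

2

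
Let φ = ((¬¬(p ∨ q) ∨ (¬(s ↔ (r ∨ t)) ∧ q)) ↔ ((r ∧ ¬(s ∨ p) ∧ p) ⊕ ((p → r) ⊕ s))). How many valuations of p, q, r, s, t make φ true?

16

  p      q      r      s      t    |    φ  
 True   True   True   True   True  |  False
 True   True   True   True  False  |  False
 True   True   True  False   True  |   True
 True   True   True  False  False  |   True
 True   True  False   True   True  |   True
 True   True  False   True  False  |   True
 True   True  False  False   True  |  False
 True   True  False  False  False  |  False
 True  False   True   True   True  |  False
 True  False   True   True  False  |  False
 True  False   True  False   True  |   True
 True  False   True  False  False  |   True
 True  False  False   True   True  |   True
 True  False  False   True  False  |   True
 True  False  False  False   True  |  False
 True  False  False  False  False  |  False
False   True   True   True   True  |  False
False   True   True   True  False  |  False
False   True   True  False   True  |   True
False   True   True  False  False  |   True
False   True  False   True   True  |  False
False   True  False   True  False  |  False
False   True  False  False   True  |   True
False   True  False  False  False  |   True
False  False   True   True   True  |   True
False  False   True   True  False  |   True
False  False   True  False   True  |  False
False  False   True  False  False  |  False
False  False  False   True   True  |   True
False  False  False   True  False  |   True
False  False  False  False   True  |  False
False  False  False  False  False  |  False
The formula is true on 16 of the 32 rows.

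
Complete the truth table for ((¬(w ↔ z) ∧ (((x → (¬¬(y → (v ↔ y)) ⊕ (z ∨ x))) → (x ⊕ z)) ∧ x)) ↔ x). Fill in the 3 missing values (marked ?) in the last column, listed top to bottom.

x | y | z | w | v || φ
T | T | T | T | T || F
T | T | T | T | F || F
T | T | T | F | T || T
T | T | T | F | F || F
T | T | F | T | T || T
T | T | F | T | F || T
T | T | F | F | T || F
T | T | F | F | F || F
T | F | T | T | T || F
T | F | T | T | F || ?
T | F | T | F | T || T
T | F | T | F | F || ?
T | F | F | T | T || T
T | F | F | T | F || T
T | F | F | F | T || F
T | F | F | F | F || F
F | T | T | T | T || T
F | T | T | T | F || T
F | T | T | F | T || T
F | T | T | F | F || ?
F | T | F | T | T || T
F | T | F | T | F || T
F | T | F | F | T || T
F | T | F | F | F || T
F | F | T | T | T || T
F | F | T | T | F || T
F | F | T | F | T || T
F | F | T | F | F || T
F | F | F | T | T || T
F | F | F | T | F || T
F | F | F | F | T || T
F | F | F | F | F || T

F, T, T

Row x=T, y=F, z=T, w=T, v=F: (¬(w ↔ z) ∧ (((x → (¬¬(y → (v ↔ y)) ⊕ (z ∨ x))) → (x ⊕ z)) ∧ x)) = F, so the formula = F.
Row x=T, y=F, z=T, w=F, v=F: (¬(w ↔ z) ∧ (((x → (¬¬(y → (v ↔ y)) ⊕ (z ∨ x))) → (x ⊕ z)) ∧ x)) = T, so the formula = T.
Row x=F, y=T, z=T, w=F, v=F: (¬(w ↔ z) ∧ (((x → (¬¬(y → (v ↔ y)) ⊕ (z ∨ x))) → (x ⊕ z)) ∧ x)) = F, so the formula = T.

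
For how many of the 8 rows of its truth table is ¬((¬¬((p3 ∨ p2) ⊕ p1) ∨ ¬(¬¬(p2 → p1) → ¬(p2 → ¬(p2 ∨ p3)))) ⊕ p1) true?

p1 | p2 | p3 || φ
T  | T  | T  || F
T  | T  | F  || F
T  | F  | T  || T
T  | F  | F  || T
F  | T  | T  || F
F  | T  | F  || F
F  | F  | T  || F
F  | F  | F  || F
The formula is true on 2 of the 8 rows.

2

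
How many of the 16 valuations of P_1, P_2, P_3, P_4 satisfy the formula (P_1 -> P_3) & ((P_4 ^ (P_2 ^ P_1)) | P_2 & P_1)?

P_1 | P_2 | P_3 | P_4 || φ
 T  |  T  |  T  |  T  || T
 T  |  T  |  T  |  F  || T
 T  |  T  |  F  |  T  || F
 T  |  T  |  F  |  F  || F
 T  |  F  |  T  |  T  || F
 T  |  F  |  T  |  F  || T
 T  |  F  |  F  |  T  || F
 T  |  F  |  F  |  F  || F
 F  |  T  |  T  |  T  || F
 F  |  T  |  T  |  F  || T
 F  |  T  |  F  |  T  || F
 F  |  T  |  F  |  F  || T
 F  |  F  |  T  |  T  || T
 F  |  F  |  T  |  F  || F
 F  |  F  |  F  |  T  || T
 F  |  F  |  F  |  F  || F
The formula is true on 7 of the 16 rows.

7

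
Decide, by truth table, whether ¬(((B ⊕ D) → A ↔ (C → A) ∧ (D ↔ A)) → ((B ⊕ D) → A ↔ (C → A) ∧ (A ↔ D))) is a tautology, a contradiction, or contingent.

A | B | C | D || (B ⊕ D) | ((B ⊕ D) → A) | (C → A) | (D ↔ A) | ((C → A) ∧ (D ↔ A)) | (A ↔ D) | ((C → A) ∧ (A ↔ D)) | φ
1 | 1 | 1 | 1 ||    0    |       1       |    1    |    1    |          1          |    1    |          1          | 0
1 | 1 | 1 | 0 ||    1    |       1       |    1    |    0    |          0          |    0    |          0          | 0
1 | 1 | 0 | 1 ||    0    |       1       |    1    |    1    |          1          |    1    |          1          | 0
1 | 1 | 0 | 0 ||    1    |       1       |    1    |    0    |          0          |    0    |          0          | 0
1 | 0 | 1 | 1 ||    1    |       1       |    1    |    1    |          1          |    1    |          1          | 0
1 | 0 | 1 | 0 ||    0    |       1       |    1    |    0    |          0          |    0    |          0          | 0
1 | 0 | 0 | 1 ||    1    |       1       |    1    |    1    |          1          |    1    |          1          | 0
1 | 0 | 0 | 0 ||    0    |       1       |    1    |    0    |          0          |    0    |          0          | 0
0 | 1 | 1 | 1 ||    0    |       1       |    0    |    0    |          0          |    0    |          0          | 0
0 | 1 | 1 | 0 ||    1    |       0       |    0    |    1    |          0          |    1    |          0          | 0
0 | 1 | 0 | 1 ||    0    |       1       |    1    |    0    |          0          |    0    |          0          | 0
0 | 1 | 0 | 0 ||    1    |       0       |    1    |    1    |          1          |    1    |          1          | 0
0 | 0 | 1 | 1 ||    1    |       0       |    0    |    0    |          0          |    0    |          0          | 0
0 | 0 | 1 | 0 ||    0    |       1       |    0    |    1    |          0          |    1    |          0          | 0
0 | 0 | 0 | 1 ||    1    |       0       |    1    |    0    |          0          |    0    |          0          | 0
0 | 0 | 0 | 0 ||    0    |       1       |    1    |    1    |          1          |    1    |          1          | 0
Every row is 0, so the formula is a contradiction.

contradiction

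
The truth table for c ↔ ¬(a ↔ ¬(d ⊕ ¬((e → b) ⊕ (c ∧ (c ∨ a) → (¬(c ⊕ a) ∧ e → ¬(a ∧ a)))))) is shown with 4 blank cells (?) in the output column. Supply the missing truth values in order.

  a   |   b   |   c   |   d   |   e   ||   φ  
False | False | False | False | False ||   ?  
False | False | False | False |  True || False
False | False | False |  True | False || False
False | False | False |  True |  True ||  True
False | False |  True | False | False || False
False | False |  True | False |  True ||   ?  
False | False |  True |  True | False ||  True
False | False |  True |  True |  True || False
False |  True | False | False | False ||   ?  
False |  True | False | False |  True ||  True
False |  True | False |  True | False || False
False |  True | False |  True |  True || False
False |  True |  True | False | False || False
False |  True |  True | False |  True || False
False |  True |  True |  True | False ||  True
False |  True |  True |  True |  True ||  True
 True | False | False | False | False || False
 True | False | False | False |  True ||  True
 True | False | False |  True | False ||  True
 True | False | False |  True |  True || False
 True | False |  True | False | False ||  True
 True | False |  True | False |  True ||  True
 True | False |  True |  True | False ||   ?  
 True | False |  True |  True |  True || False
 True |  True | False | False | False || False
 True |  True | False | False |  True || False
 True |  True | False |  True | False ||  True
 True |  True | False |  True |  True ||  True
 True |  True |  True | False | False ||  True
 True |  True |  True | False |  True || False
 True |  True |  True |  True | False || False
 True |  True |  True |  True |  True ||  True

Row a=False, b=False, c=False, d=False, e=False: ¬(a ↔ ¬(d ⊕ ¬((e → b) ⊕ (c ∧ (c ∨ a) → (¬(c ⊕ a) ∧ e → ¬(a ∧ a)))))) = False, so the formula = True.
Row a=False, b=False, c=True, d=False, e=True: ¬(a ↔ ¬(d ⊕ ¬((e → b) ⊕ (c ∧ (c ∨ a) → (¬(c ⊕ a) ∧ e → ¬(a ∧ a)))))) = True, so the formula = True.
Row a=False, b=True, c=False, d=False, e=False: ¬(a ↔ ¬(d ⊕ ¬((e → b) ⊕ (c ∧ (c ∨ a) → (¬(c ⊕ a) ∧ e → ¬(a ∧ a)))))) = False, so the formula = True.
Row a=True, b=False, c=True, d=True, e=False: ¬(a ↔ ¬(d ⊕ ¬((e → b) ⊕ (c ∧ (c ∨ a) → (¬(c ⊕ a) ∧ e → ¬(a ∧ a)))))) = False, so the formula = False.

True, True, True, False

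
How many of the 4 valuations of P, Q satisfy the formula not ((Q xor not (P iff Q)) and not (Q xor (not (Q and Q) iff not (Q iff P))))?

P | Q || φ
F | F || T
F | T || T
T | F || T
T | T || F
The formula is true on 3 of the 4 rows.

3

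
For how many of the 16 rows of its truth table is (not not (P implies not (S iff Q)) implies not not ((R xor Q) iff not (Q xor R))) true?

4

P | Q | R | S || (S iff Q) | not (S iff Q) | (P implies not (S iff Q)) | (R xor Q) | (Q xor R) | not (Q xor R) | φ
T | T | T | T ||     T     |       F       |             F             |     F     |     F     |       T       | T
T | T | T | F ||     F     |       T       |             T             |     F     |     F     |       T       | F
T | T | F | T ||     T     |       F       |             F             |     T     |     T     |       F       | T
T | T | F | F ||     F     |       T       |             T             |     T     |     T     |       F       | F
T | F | T | T ||     F     |       T       |             T             |     T     |     T     |       F       | F
T | F | T | F ||     T     |       F       |             F             |     T     |     T     |       F       | T
T | F | F | T ||     F     |       T       |             T             |     F     |     F     |       T       | F
T | F | F | F ||     T     |       F       |             F             |     F     |     F     |       T       | T
F | T | T | T ||     T     |       F       |             T             |     F     |     F     |       T       | F
F | T | T | F ||     F     |       T       |             T             |     F     |     F     |       T       | F
F | T | F | T ||     T     |       F       |             T             |     T     |     T     |       F       | F
F | T | F | F ||     F     |       T       |             T             |     T     |     T     |       F       | F
F | F | T | T ||     F     |       T       |             T             |     T     |     T     |       F       | F
F | F | T | F ||     T     |       F       |             T             |     T     |     T     |       F       | F
F | F | F | T ||     F     |       T       |             T             |     F     |     F     |       T       | F
F | F | F | F ||     T     |       F       |             T             |     F     |     F     |       T       | F
The formula is true on 4 of the 16 rows.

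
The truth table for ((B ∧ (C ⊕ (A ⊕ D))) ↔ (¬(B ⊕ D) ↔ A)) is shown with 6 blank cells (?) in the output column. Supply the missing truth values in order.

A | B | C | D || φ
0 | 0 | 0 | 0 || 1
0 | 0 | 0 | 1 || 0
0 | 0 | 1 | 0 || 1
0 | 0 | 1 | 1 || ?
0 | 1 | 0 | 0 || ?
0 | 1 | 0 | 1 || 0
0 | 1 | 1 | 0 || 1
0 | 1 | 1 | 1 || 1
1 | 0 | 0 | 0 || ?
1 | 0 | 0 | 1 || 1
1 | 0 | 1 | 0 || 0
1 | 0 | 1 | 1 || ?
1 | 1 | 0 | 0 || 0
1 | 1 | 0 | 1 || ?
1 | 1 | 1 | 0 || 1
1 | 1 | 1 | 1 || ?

Row A=0, B=0, C=1, D=1: (B ∧ (C ⊕ (A ⊕ D))) = 0, (¬(B ⊕ D) ↔ A) = 1, so the formula = 0.
Row A=0, B=1, C=0, D=0: (B ∧ (C ⊕ (A ⊕ D))) = 0, (¬(B ⊕ D) ↔ A) = 1, so the formula = 0.
Row A=1, B=0, C=0, D=0: (B ∧ (C ⊕ (A ⊕ D))) = 0, (¬(B ⊕ D) ↔ A) = 1, so the formula = 0.
Row A=1, B=0, C=1, D=1: (B ∧ (C ⊕ (A ⊕ D))) = 0, (¬(B ⊕ D) ↔ A) = 0, so the formula = 1.
Row A=1, B=1, C=0, D=1: (B ∧ (C ⊕ (A ⊕ D))) = 0, (¬(B ⊕ D) ↔ A) = 1, so the formula = 0.
Row A=1, B=1, C=1, D=1: (B ∧ (C ⊕ (A ⊕ D))) = 1, (¬(B ⊕ D) ↔ A) = 1, so the formula = 1.

0, 0, 0, 1, 0, 1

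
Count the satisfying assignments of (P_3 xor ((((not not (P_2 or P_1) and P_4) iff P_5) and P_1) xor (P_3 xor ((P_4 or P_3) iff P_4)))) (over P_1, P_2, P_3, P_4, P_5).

P_1 | P_2 | P_3 | P_4 | P_5 | φ
--- | --- | --- | --- | --- | -
 1  |  1  |  1  |  1  |  1  | 0
 1  |  1  |  1  |  1  |  0  | 1
 1  |  1  |  1  |  0  |  1  | 0
 1  |  1  |  1  |  0  |  0  | 1
 1  |  1  |  0  |  1  |  1  | 0
 1  |  1  |  0  |  1  |  0  | 1
 1  |  1  |  0  |  0  |  1  | 1
 1  |  1  |  0  |  0  |  0  | 0
 1  |  0  |  1  |  1  |  1  | 0
 1  |  0  |  1  |  1  |  0  | 1
 1  |  0  |  1  |  0  |  1  | 0
 1  |  0  |  1  |  0  |  0  | 1
 1  |  0  |  0  |  1  |  1  | 0
 1  |  0  |  0  |  1  |  0  | 1
 1  |  0  |  0  |  0  |  1  | 1
 1  |  0  |  0  |  0  |  0  | 0
 0  |  1  |  1  |  1  |  1  | 1
 0  |  1  |  1  |  1  |  0  | 1
 0  |  1  |  1  |  0  |  1  | 0
 0  |  1  |  1  |  0  |  0  | 0
 0  |  1  |  0  |  1  |  1  | 1
 0  |  1  |  0  |  1  |  0  | 1
 0  |  1  |  0  |  0  |  1  | 1
 0  |  1  |  0  |  0  |  0  | 1
 0  |  0  |  1  |  1  |  1  | 1
 0  |  0  |  1  |  1  |  0  | 1
 0  |  0  |  1  |  0  |  1  | 0
 0  |  0  |  1  |  0  |  0  | 0
 0  |  0  |  0  |  1  |  1  | 1
 0  |  0  |  0  |  1  |  0  | 1
 0  |  0  |  0  |  0  |  1  | 1
 0  |  0  |  0  |  0  |  0  | 1
The formula is true on 20 of the 32 rows.

20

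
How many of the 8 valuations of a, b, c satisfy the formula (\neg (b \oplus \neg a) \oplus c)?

4

a | b | c | φ
- | - | - | -
T | T | T | T
T | T | F | F
T | F | T | F
T | F | F | T
F | T | T | F
F | T | F | T
F | F | T | T
F | F | F | F
The formula is true on 4 of the 8 rows.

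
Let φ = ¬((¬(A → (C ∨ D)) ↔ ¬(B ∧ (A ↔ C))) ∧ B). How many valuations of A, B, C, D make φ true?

11

A  B  C  D  |  φ
T  T  T  T  |  F
T  T  T  F  |  F
T  T  F  T  |  T
T  T  F  F  |  F
T  F  T  T  |  T
T  F  T  F  |  T
T  F  F  T  |  T
T  F  F  F  |  T
F  T  T  T  |  T
F  T  T  F  |  T
F  T  F  T  |  F
F  T  F  F  |  F
F  F  T  T  |  T
F  F  T  F  |  T
F  F  F  T  |  T
F  F  F  F  |  T
The formula is true on 11 of the 16 rows.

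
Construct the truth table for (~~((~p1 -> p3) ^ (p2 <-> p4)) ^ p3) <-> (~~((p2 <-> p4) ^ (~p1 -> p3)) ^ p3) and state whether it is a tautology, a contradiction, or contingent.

tautology

  p1  |   p2  |   p3  |   p4  |   φ  
----- | ----- | ----- | ----- | -----
 True |  True |  True |  True |  True
 True |  True |  True | False |  True
 True |  True | False |  True |  True
 True |  True | False | False |  True
 True | False |  True |  True |  True
 True | False |  True | False |  True
 True | False | False |  True |  True
 True | False | False | False |  True
False |  True |  True |  True |  True
False |  True |  True | False |  True
False |  True | False |  True |  True
False |  True | False | False |  True
False | False |  True |  True |  True
False | False |  True | False |  True
False | False | False |  True |  True
False | False | False | False |  True
Every row is True, so the formula is a tautology.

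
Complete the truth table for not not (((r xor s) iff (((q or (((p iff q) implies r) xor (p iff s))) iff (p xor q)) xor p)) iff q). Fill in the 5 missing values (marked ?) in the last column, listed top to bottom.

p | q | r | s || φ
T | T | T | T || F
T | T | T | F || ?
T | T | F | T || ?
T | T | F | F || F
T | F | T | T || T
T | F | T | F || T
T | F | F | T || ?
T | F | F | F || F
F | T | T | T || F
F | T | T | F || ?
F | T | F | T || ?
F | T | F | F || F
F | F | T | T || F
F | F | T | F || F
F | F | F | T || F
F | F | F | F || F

T, T, F, T, T

Row 2: (((r xor s) iff (((q or (((p iff q) implies r) xor (p iff s))) iff (p xor q)) xor p)) iff q) = T, not (((r xor s) iff (((q or (((p iff q) implies r) xor (p iff s))) iff (p xor q)) xor p)) iff q) = F, so the formula = T.
Row 3: (((r xor s) iff (((q or (((p iff q) implies r) xor (p iff s))) iff (p xor q)) xor p)) iff q) = T, not (((r xor s) iff (((q or (((p iff q) implies r) xor (p iff s))) iff (p xor q)) xor p)) iff q) = F, so the formula = T.
Row 7: (((r xor s) iff (((q or (((p iff q) implies r) xor (p iff s))) iff (p xor q)) xor p)) iff q) = F, not (((r xor s) iff (((q or (((p iff q) implies r) xor (p iff s))) iff (p xor q)) xor p)) iff q) = T, so the formula = F.
Row 10: (((r xor s) iff (((q or (((p iff q) implies r) xor (p iff s))) iff (p xor q)) xor p)) iff q) = T, not (((r xor s) iff (((q or (((p iff q) implies r) xor (p iff s))) iff (p xor q)) xor p)) iff q) = F, so the formula = T.
Row 11: (((r xor s) iff (((q or (((p iff q) implies r) xor (p iff s))) iff (p xor q)) xor p)) iff q) = T, not (((r xor s) iff (((q or (((p iff q) implies r) xor (p iff s))) iff (p xor q)) xor p)) iff q) = F, so the formula = T.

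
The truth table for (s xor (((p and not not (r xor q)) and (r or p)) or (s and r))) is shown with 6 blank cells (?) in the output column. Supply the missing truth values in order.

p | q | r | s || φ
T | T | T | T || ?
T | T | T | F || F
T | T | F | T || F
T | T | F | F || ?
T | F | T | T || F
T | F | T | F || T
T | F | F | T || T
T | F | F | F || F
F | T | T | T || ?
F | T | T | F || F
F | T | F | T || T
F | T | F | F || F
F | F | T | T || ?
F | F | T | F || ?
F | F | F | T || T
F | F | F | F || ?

F, T, F, F, F, F

Row p=T, q=T, r=T, s=T: (((p and not not (r xor q)) and (r or p)) or (s and r)) = T, so the formula = F.
Row p=T, q=T, r=F, s=F: (((p and not not (r xor q)) and (r or p)) or (s and r)) = T, so the formula = T.
Row p=F, q=T, r=T, s=T: (((p and not not (r xor q)) and (r or p)) or (s and r)) = T, so the formula = F.
Row p=F, q=F, r=T, s=T: (((p and not not (r xor q)) and (r or p)) or (s and r)) = T, so the formula = F.
Row p=F, q=F, r=T, s=F: (((p and not not (r xor q)) and (r or p)) or (s and r)) = F, so the formula = F.
Row p=F, q=F, r=F, s=F: (((p and not not (r xor q)) and (r or p)) or (s and r)) = F, so the formula = F.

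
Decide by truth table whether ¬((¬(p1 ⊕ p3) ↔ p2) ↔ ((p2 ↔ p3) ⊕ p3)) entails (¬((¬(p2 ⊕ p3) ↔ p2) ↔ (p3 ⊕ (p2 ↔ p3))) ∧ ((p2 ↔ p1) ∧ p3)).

no

p1 | p2 | p3 | φ | ψ
-- | -- | -- | - | -
1  | 1  | 1  | 1 | 1
1  | 1  | 0  | 0 | 0
1  | 0  | 1  | 1 | 0
1  | 0  | 0  | 0 | 0
0  | 1  | 1  | 0 | 0
0  | 1  | 0  | 1 | 0
0  | 0  | 1  | 0 | 0
0  | 0  | 0  | 1 | 0
At p1=1, p2=0, p3=1 we have φ true but ψ false, so φ does not entail ψ.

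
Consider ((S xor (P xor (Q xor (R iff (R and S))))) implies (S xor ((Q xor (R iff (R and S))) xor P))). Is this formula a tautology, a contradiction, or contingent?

tautology

P | Q | R | S || (R and S) | (R iff (R and S)) | (Q xor (R iff (R and S))) | φ
F | F | F | F ||     F     |         T         |             T             | T
F | F | F | T ||     F     |         T         |             T             | T
F | F | T | F ||     F     |         F         |             F             | T
F | F | T | T ||     T     |         T         |             T             | T
F | T | F | F ||     F     |         T         |             F             | T
F | T | F | T ||     F     |         T         |             F             | T
F | T | T | F ||     F     |         F         |             T             | T
F | T | T | T ||     T     |         T         |             F             | T
T | F | F | F ||     F     |         T         |             T             | T
T | F | F | T ||     F     |         T         |             T             | T
T | F | T | F ||     F     |         F         |             F             | T
T | F | T | T ||     T     |         T         |             T             | T
T | T | F | F ||     F     |         T         |             F             | T
T | T | F | T ||     F     |         T         |             F             | T
T | T | T | F ||     F     |         F         |             T             | T
T | T | T | T ||     T     |         T         |             F             | T
Every row is T, so the formula is a tautology.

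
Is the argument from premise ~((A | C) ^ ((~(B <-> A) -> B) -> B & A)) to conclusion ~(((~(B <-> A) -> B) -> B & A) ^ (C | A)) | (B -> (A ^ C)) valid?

A  B  C  |  φ  ψ
F  F  F  |  T  T
F  F  T  |  F  T
F  T  F  |  T  T
F  T  T  |  F  T
T  F  F  |  T  T
T  F  T  |  T  T
T  T  F  |  T  T
T  T  T  |  T  T
In every row where φ is true, ψ is also true, so φ ⊨ ψ.

yes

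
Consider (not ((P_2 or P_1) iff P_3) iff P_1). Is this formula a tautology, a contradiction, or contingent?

contingent

P_1 | P_2 | P_3 || (P_2 or P_1) | ((P_2 or P_1) iff P_3) | not ((P_2 or P_1) iff P_3) | φ
 0  |  0  |  0  ||      0       |           1            |             0              | 1
 0  |  0  |  1  ||      0       |           0            |             1              | 0
 0  |  1  |  0  ||      1       |           0            |             1              | 0
 0  |  1  |  1  ||      1       |           1            |             0              | 1
 1  |  0  |  0  ||      1       |           0            |             1              | 1
 1  |  0  |  1  ||      1       |           1            |             0              | 0
 1  |  1  |  0  ||      1       |           0            |             1              | 1
 1  |  1  |  1  ||      1       |           1            |             0              | 0
4 of 8 rows are 1, so the formula is contingent.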